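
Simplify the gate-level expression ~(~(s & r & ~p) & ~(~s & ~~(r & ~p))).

~(~(s & r & ~p) & ~(~s & ~~(r & ~p)))
= s & r & ~p | ~s & ~~(r & ~p)   (De Morgan)
= s & r & ~p | ~s & r & ~p   (double negation)
= r & ~p   (distribution)

r & ~p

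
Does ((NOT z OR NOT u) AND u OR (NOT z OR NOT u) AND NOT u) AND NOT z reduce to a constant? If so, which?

no

((NOT z OR NOT u) AND u OR (NOT z OR NOT u) AND NOT u) AND NOT z
= (NOT z OR NOT u) AND NOT z   — distribution
= NOT z   — absorption
This depends on z, so it is not a constant.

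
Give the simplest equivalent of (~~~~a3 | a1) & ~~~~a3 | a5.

a3 | a5

(~~~~a3 | a1) & ~~~~a3 | a5
= ~~~~a3 | a5
= ~~a3 | a5
= a3 | a5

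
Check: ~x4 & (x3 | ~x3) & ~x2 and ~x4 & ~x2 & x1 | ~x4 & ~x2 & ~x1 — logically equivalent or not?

Yes

E1: ~x4 & (x3 | ~x3) & ~x2
    = ~x4 & ~x2   (complement / identity)
E2: ~x4 & ~x2 & x1 | ~x4 & ~x2 & ~x1
    = ~x4 & ~x2   (distribution)
Both reduce to ~x4 & ~x2, so they are equivalent.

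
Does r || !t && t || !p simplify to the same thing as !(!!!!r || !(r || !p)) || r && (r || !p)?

Yes

E1: r || !t && t || !p
    = r || !p   (complement / identity)
E2: !(!!!!r || !(r || !p)) || r && (r || !p)
    = !(!!r || !(r || !p)) || r && (r || !p)   (double negation)
    = !r && (r || !p) || r && (r || !p)   (De Morgan)
    = r || !p   (distribution)
Both reduce to r || !p, so they are equivalent.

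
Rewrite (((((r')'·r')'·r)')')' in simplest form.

r'

(((((r')'·r')'·r)')')'
= (((r')'·r')'·r)'
= ((r'+r)·r)'
= r'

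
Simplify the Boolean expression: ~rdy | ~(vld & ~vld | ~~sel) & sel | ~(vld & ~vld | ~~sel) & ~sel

~rdy | ~(vld & ~vld | ~~sel) & sel | ~(vld & ~vld | ~~sel) & ~sel
= ~rdy | ~(vld & ~vld | ~~sel)   (distribution)
= ~rdy | ~~~sel   (complement / identity)
= ~rdy | ~sel   (double negation)

~rdy | ~sel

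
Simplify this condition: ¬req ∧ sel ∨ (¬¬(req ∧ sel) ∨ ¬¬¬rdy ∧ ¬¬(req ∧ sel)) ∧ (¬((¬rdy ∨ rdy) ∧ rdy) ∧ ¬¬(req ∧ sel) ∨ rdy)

sel

¬req ∧ sel ∨ (¬¬(req ∧ sel) ∨ ¬¬¬rdy ∧ ¬¬(req ∧ sel)) ∧ (¬((¬rdy ∨ rdy) ∧ rdy) ∧ ¬¬(req ∧ sel) ∨ rdy)
= ¬req ∧ sel ∨ (¬¬(req ∧ sel) ∨ ¬rdy ∧ ¬¬(req ∧ sel)) ∧ (¬((¬rdy ∨ rdy) ∧ rdy) ∧ ¬¬(req ∧ sel) ∨ rdy)   (double negation)
= ¬req ∧ sel ∨ (¬¬(req ∧ sel) ∨ ¬rdy ∧ ¬¬(req ∧ sel)) ∧ (¬rdy ∧ ¬¬(req ∧ sel) ∨ rdy)   (complement / identity)
= ¬req ∧ sel ∨ ¬¬(req ∧ sel) ∧ rdy ∨ ¬rdy ∧ ¬¬(req ∧ sel)   (distribution)
= ¬req ∧ sel ∨ ¬¬(req ∧ sel)   (distribution)
= ¬req ∧ sel ∨ req ∧ sel   (double negation)
= sel   (distribution)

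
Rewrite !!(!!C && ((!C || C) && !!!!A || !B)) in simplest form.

!!(!!C && ((!C || C) && !!!!A || !B))
= !!(!!C && (!!!!A || !B))   [complement / identity]
= !!(!!C && (!!A || !B))   [double negation]
= !!C && (!!A || !B)   [double negation]
= C && (!!A || !B)   [double negation]
= C && (A || !B)   [double negation]

C && (A || !B)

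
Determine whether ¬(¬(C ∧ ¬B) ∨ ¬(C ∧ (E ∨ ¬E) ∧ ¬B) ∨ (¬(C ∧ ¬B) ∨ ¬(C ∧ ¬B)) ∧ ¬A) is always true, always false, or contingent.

¬(¬(C ∧ ¬B) ∨ ¬(C ∧ (E ∨ ¬E) ∧ ¬B) ∨ (¬(C ∧ ¬B) ∨ ¬(C ∧ ¬B)) ∧ ¬A)
= ¬(¬(C ∧ ¬B) ∨ ¬(C ∧ ¬B) ∨ (¬(C ∧ ¬B) ∨ ¬(C ∧ ¬B)) ∧ ¬A)   (complement / identity)
= ¬(¬(C ∧ ¬B) ∨ ¬(C ∧ ¬B))   (absorption)
= ¬¬(C ∧ ¬B)   (idempotence)
= C ∧ ¬B   (double negation)
This depends on B, C, so it is not a constant.

contingent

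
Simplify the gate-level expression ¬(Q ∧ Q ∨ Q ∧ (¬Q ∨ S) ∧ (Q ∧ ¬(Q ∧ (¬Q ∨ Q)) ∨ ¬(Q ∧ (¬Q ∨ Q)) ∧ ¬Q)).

¬Q

¬(Q ∧ Q ∨ Q ∧ (¬Q ∨ S) ∧ (Q ∧ ¬(Q ∧ (¬Q ∨ Q)) ∨ ¬(Q ∧ (¬Q ∨ Q)) ∧ ¬Q))
= ¬(Q ∧ Q ∨ Q ∧ (¬Q ∨ S) ∧ ¬(Q ∧ (¬Q ∨ Q)))   [distribution]
= ¬(Q ∧ Q ∨ Q ∧ (¬Q ∨ S) ∧ ¬Q)   [complement / identity]
= ¬(Q ∧ Q ∨ Q ∧ ¬Q)   [absorption]
= ¬((Q ∨ ¬Q) ∧ Q)   [distribution]
= ¬Q   [complement / identity]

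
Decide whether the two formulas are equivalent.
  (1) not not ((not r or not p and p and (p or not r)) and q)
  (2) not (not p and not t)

No

E1: not not ((not r or not p and p and (p or not r)) and q)
    = not not ((not r or not p and p) and q)
    = not not (not r and q)
    = not r and q
E2: not (not p and not t)
    = p or t
These differ: at p=1, q=0, r=1, t=0, E1 = 0 but E2 = 1.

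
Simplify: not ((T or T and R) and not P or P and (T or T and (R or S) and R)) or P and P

not ((T or T and R) and not P or P and (T or T and (R or S) and R)) or P and P
= not ((T or T and R) and not P or P and (T or T and R)) or P and P   [absorption]
= not (T or T and R) or P and P   [distribution]
= not (T or T and R) or P   [idempotence]
= not T or P   [absorption]

not T or P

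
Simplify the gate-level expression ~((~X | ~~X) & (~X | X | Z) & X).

~((~X | ~~X) & (~X | X | Z) & X)
= ~((~X | X) & (~X | X | Z) & X)
= ~((~X | X) & X)
= ~X

~X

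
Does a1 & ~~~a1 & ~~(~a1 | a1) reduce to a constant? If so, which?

a1 & ~~~a1 & ~~(~a1 | a1)
= a1 & ~~~a1 & (~a1 | a1)   [double negation]
= a1 & ~~~a1   [complement / identity]
= a1 & ~a1   [double negation]
= 0   [complement]

yes, False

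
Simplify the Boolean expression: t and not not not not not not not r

t and not not not not not not not r
= t and not not not not not r
= t and not not not r
= t and not r

t and not r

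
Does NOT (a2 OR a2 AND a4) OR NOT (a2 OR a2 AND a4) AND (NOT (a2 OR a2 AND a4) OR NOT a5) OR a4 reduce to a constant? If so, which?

NOT (a2 OR a2 AND a4) OR NOT (a2 OR a2 AND a4) AND (NOT (a2 OR a2 AND a4) OR NOT a5) OR a4
= NOT (a2 OR a2 AND a4) OR NOT (a2 OR a2 AND a4) OR a4   — absorption
= NOT (a2 OR a2 AND a4) OR a4   — idempotence
= NOT a2 OR a4   — absorption
This depends on a2, a4, so it is not a constant.

no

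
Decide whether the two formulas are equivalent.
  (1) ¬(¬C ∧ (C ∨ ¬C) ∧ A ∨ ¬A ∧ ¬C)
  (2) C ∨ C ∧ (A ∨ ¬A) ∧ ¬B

Yes

E1: ¬(¬C ∧ (C ∨ ¬C) ∧ A ∨ ¬A ∧ ¬C)
    = ¬(¬C ∧ A ∨ ¬A ∧ ¬C)
    = ¬¬C
    = C
E2: C ∨ C ∧ (A ∨ ¬A) ∧ ¬B
    = C ∨ C ∧ ¬B
    = C
Both reduce to C, so they are equivalent.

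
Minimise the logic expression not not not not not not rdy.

rdy

not not not not not not rdy
= not not not not rdy
= not not rdy
= rdy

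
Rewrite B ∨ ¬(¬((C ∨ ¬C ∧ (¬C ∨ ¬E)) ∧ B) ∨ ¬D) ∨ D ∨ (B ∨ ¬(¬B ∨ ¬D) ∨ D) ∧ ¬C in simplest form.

B ∨ D

B ∨ ¬(¬((C ∨ ¬C ∧ (¬C ∨ ¬E)) ∧ B) ∨ ¬D) ∨ D ∨ (B ∨ ¬(¬B ∨ ¬D) ∨ D) ∧ ¬C
= B ∨ ¬(¬((C ∨ ¬C) ∧ B) ∨ ¬D) ∨ D ∨ (B ∨ ¬(¬B ∨ ¬D) ∨ D) ∧ ¬C   — absorption
= B ∨ ¬(¬B ∨ ¬D) ∨ D ∨ (B ∨ ¬(¬B ∨ ¬D) ∨ D) ∧ ¬C   — complement / identity
= B ∨ ¬(¬B ∨ ¬D) ∨ D   — absorption
= B ∨ B ∧ D ∨ D   — De Morgan
= B ∨ D   — absorption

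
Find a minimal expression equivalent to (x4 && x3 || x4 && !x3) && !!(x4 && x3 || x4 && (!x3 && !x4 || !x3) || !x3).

x4

(x4 && x3 || x4 && !x3) && !!(x4 && x3 || x4 && (!x3 && !x4 || !x3) || !x3)
= (x4 && x3 || x4 && !x3) && (x4 && x3 || x4 && (!x3 && !x4 || !x3) || !x3)   — double negation
= (x4 && x3 || x4 && !x3) && (x4 && x3 || x4 && !x3 || !x3)   — absorption
= x4 && x3 || x4 && !x3   — absorption
= x4   — distribution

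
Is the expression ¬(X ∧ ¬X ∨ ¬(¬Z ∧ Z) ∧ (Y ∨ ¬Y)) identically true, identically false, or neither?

¬(X ∧ ¬X ∨ ¬(¬Z ∧ Z) ∧ (Y ∨ ¬Y))
= ¬(X ∧ ¬X ∨ ¬(¬Z ∧ Z))   [complement / identity]
= ¬¬(¬Z ∧ Z)   [complement / identity]
= ¬Z ∧ Z   [double negation]
= False   [complement]

identically false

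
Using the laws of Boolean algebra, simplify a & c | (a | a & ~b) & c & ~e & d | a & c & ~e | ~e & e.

a & c | (a | a & ~b) & c & ~e & d | a & c & ~e | ~e & e
= a & c | a & c & ~e & d | a & c & ~e | ~e & e   [absorption]
= a & c | a & c & ~e | ~e & e   [absorption]
= (c | c & ~e) & a | ~e & e   [distribution]
= (c | c & ~e) & a   [complement / identity]
= c & a   [absorption]

c & a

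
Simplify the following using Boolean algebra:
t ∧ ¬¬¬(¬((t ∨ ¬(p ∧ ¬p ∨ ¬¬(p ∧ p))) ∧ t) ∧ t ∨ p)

t ∧ ¬¬¬(¬((t ∨ ¬(p ∧ ¬p ∨ ¬¬(p ∧ p))) ∧ t) ∧ t ∨ p)
= t ∧ ¬¬¬(¬((t ∨ ¬(p ∧ ¬p ∨ p ∧ p)) ∧ t) ∧ t ∨ p)   [double negation]
= t ∧ ¬¬¬(¬((t ∨ ¬p) ∧ t) ∧ t ∨ p)   [distribution]
= t ∧ ¬¬¬(¬t ∧ t ∨ p)   [absorption]
= t ∧ ¬¬¬p   [complement / identity]
= t ∧ ¬p   [double negation]

t ∧ ¬p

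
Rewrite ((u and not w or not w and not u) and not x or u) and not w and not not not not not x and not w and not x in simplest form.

not w and not x

((u and not w or not w and not u) and not x or u) and not w and not not not not not x and not w and not x
= (not w and not x or u) and not w and not not not not not x and not w and not x   [distribution]
= (not w and not x or u) and not w and not not not x and not w and not x   [double negation]
= (not w and not x or u) and not w and not x and not w and not x   [double negation]
= not w and not x and not w and not x   [absorption]
= not w and not x   [idempotence]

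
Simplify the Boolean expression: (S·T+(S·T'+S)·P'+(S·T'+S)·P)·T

S·T

(S·T+(S·T'+S)·P'+(S·T'+S)·P)·T
= (S·T+S·T'+S)·T   (distribution)
= (S·T+S)·T   (absorption)
= S·T   (absorption)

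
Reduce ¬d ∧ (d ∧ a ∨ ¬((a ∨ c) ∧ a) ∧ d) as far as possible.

¬d ∧ (d ∧ a ∨ ¬((a ∨ c) ∧ a) ∧ d)
= ¬d ∧ (d ∧ a ∨ ¬a ∧ d)
= ¬d ∧ d
= False

False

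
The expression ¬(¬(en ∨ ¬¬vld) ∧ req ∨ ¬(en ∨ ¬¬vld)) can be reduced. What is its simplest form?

¬(¬(en ∨ ¬¬vld) ∧ req ∨ ¬(en ∨ ¬¬vld))
= ¬¬(en ∨ ¬¬vld)
= en ∨ ¬¬vld
= en ∨ vld

en ∨ vld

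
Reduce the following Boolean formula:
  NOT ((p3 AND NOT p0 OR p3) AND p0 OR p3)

NOT p3

NOT ((p3 AND NOT p0 OR p3) AND p0 OR p3)
= NOT (p3 AND p0 OR p3)
= NOT p3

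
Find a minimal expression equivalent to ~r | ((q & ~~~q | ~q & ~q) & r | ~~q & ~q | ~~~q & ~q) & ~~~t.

~r | ~q & ~t

~r | ((q & ~~~q | ~q & ~q) & r | ~~q & ~q | ~~~q & ~q) & ~~~t
= ~r | ((q & ~~~q | ~q & ~q) & r | ~~q & ~q | ~q & ~q) & ~~~t   [double negation]
= ~r | ((q & ~q | ~q & ~q) & r | ~~q & ~q | ~q & ~q) & ~~~t   [double negation]
= ~r | ((q & ~q | ~q & ~q) & r | ~~q & ~q | ~q & ~q) & ~t   [double negation]
= ~r | ((q & ~q | ~q & ~q) & r | q & ~q | ~q & ~q) & ~t   [double negation]
= ~r | (q & ~q | ~q & ~q) & ~t   [absorption]
= ~r | ~q & ~t   [distribution]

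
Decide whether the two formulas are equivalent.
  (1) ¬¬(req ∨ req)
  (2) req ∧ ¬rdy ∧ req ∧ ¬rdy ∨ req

E1: ¬¬(req ∨ req)
    = ¬¬req   — idempotence
    = req   — double negation
E2: req ∧ ¬rdy ∧ req ∧ ¬rdy ∨ req
    = req ∧ ¬rdy ∨ req   — idempotence
    = req   — absorption
Both reduce to req, so they are equivalent.

Yes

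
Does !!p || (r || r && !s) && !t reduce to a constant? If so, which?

!!p || (r || r && !s) && !t
= p || (r || r && !s) && !t   (double negation)
= p || r && !t   (absorption)
This depends on p, r, t, so it is not a constant.

no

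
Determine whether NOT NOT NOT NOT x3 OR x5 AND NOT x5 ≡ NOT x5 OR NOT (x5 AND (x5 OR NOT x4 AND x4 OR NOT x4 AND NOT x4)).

No

E1: NOT NOT NOT NOT x3 OR x5 AND NOT x5
    = NOT NOT NOT NOT x3   (complement / identity)
    = NOT NOT x3   (double negation)
    = x3   (double negation)
E2: NOT x5 OR NOT (x5 AND (x5 OR NOT x4 AND x4 OR NOT x4 AND NOT x4))
    = NOT x5 OR NOT (x5 AND (x5 OR NOT x4))   (distribution)
    = NOT x5 OR NOT x5   (absorption)
    = NOT x5   (idempotence)
These differ: at x3=0, x4=0, x5=0, E1 = 0 but E2 = 1.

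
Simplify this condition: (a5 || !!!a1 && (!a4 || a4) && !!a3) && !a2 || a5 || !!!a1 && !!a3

(a5 || !!!a1 && (!a4 || a4) && !!a3) && !a2 || a5 || !!!a1 && !!a3
= (a5 || !!!a1 && !!a3) && !a2 || a5 || !!!a1 && !!a3
= a5 || !!!a1 && !!a3
= a5 || !a1 && !!a3
= a5 || !a1 && a3

a5 || !a1 && a3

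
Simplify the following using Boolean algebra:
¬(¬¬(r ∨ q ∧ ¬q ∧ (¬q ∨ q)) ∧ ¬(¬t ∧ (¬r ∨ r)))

¬(¬¬(r ∨ q ∧ ¬q ∧ (¬q ∨ q)) ∧ ¬(¬t ∧ (¬r ∨ r)))
= ¬(¬¬(r ∨ q ∧ ¬q ∧ (¬q ∨ q)) ∧ ¬¬t)   [complement / identity]
= ¬(¬¬(r ∨ q ∧ ¬q) ∧ ¬¬t)   [complement / identity]
= ¬(r ∨ q ∧ ¬q) ∨ ¬t   [De Morgan]
= ¬r ∨ ¬t   [complement / identity]

¬r ∨ ¬t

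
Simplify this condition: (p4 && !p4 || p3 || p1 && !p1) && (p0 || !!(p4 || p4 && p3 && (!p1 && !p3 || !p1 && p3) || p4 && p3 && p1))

(p4 && !p4 || p3 || p1 && !p1) && (p0 || !!(p4 || p4 && p3 && (!p1 && !p3 || !p1 && p3) || p4 && p3 && p1))
= (p4 && !p4 || p3) && (p0 || !!(p4 || p4 && p3 && (!p1 && !p3 || !p1 && p3) || p4 && p3 && p1))   [complement / identity]
= p3 && (p0 || !!(p4 || p4 && p3 && (!p1 && !p3 || !p1 && p3) || p4 && p3 && p1))   [complement / identity]
= p3 && (p0 || !!(p4 || p4 && p3 && !p1 || p4 && p3 && p1))   [distribution]
= p3 && (p0 || !!(p4 || p4 && p3))   [distribution]
= p3 && (p0 || !!p4)   [absorption]
= p3 && (p0 || p4)   [double negation]

p3 && (p0 || p4)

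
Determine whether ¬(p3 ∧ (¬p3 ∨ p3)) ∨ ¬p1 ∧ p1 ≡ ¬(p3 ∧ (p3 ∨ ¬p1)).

Yes

E1: ¬(p3 ∧ (¬p3 ∨ p3)) ∨ ¬p1 ∧ p1
    = ¬p3 ∨ ¬p1 ∧ p1
    = ¬p3
E2: ¬(p3 ∧ (p3 ∨ ¬p1))
    = ¬p3
Both reduce to ¬p3, so they are equivalent.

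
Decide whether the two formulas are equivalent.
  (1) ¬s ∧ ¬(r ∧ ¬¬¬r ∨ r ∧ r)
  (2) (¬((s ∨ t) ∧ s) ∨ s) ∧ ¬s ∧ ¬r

E1: ¬s ∧ ¬(r ∧ ¬¬¬r ∨ r ∧ r)
    = ¬s ∧ ¬(r ∧ ¬r ∨ r ∧ r)   [double negation]
    = ¬s ∧ ¬r   [distribution]
E2: (¬((s ∨ t) ∧ s) ∨ s) ∧ ¬s ∧ ¬r
    = (¬s ∨ s) ∧ ¬s ∧ ¬r   [absorption]
    = ¬s ∧ ¬r   [complement / identity]
Both reduce to ¬s ∧ ¬r, so they are equivalent.

Yes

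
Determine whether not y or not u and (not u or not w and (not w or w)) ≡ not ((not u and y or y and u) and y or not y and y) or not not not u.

Yes

E1: not y or not u and (not u or not w and (not w or w))
    = not y or not u and (not u or not w)   [complement / identity]
    = not y or not u   [absorption]
E2: not ((not u and y or y and u) and y or not y and y) or not not not u
    = not ((not u and y or y and u) and y or not y and y) or not u   [double negation]
    = not (y and y or not y and y) or not u   [distribution]
    = not y or not u   [distribution]
Both reduce to not y or not u, so they are equivalent.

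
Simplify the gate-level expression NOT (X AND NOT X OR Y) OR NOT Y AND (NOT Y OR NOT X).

NOT Y

NOT (X AND NOT X OR Y) OR NOT Y AND (NOT Y OR NOT X)
= NOT Y OR NOT Y AND (NOT Y OR NOT X)   [complement / identity]
= NOT Y OR NOT Y   [absorption]
= NOT Y   [idempotence]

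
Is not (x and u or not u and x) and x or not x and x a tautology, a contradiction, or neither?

not (x and u or not u and x) and x or not x and x
= not x and x or not x and x   — distribution
= not x and x   — idempotence
= False   — complement

contradiction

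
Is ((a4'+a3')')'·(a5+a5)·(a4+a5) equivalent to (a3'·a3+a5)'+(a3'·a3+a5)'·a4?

E1: ((a4'+a3')')'·(a5+a5)·(a4+a5)
    = (a4'+a3')·(a5+a5)·(a4+a5)
    = (a4'+a3')·(a5·a4+a5)
    = (a4'+a3')·a5
E2: (a3'·a3+a5)'+(a3'·a3+a5)'·a4
    = (a3'·a3+a5)'
    = a5'
These differ: at a3=0, a4=0, a5=0, E1 = 0 but E2 = 1.

No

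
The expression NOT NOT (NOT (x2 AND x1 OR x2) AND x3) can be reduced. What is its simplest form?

NOT NOT (NOT (x2 AND x1 OR x2) AND x3)
= NOT NOT (NOT x2 AND x3)   (absorption)
= NOT x2 AND x3   (double negation)

NOT x2 AND x3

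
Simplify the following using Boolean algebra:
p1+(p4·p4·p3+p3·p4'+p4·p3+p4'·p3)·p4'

p1+p3·p4'

p1+(p4·p4·p3+p3·p4'+p4·p3+p4'·p3)·p4'
= p1+(p4·p4·p3+p3·p4'+p3)·p4'
= p1+(p4·p3+p3·p4'+p3)·p4'
= p1+(p3+p3)·p4'
= p1+p3·p4'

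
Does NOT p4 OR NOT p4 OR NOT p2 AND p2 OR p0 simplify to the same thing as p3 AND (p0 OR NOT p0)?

E1: NOT p4 OR NOT p4 OR NOT p2 AND p2 OR p0
    = NOT p4 OR NOT p4 OR p0   [complement / identity]
    = NOT p4 OR p0   [idempotence]
E2: p3 AND (p0 OR NOT p0)
    = p3   [complement / identity]
These differ: at p0=1, p2=0, p3=0, p4=0, E1 = 1 but E2 = 0.

No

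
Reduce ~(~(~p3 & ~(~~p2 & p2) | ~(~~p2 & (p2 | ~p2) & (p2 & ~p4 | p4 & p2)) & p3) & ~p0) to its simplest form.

~p2 | p0

~(~(~p3 & ~(~~p2 & p2) | ~(~~p2 & (p2 | ~p2) & (p2 & ~p4 | p4 & p2)) & p3) & ~p0)
= ~(~(~p3 & ~(~~p2 & p2) | ~(~~p2 & (p2 & ~p4 | p4 & p2)) & p3) & ~p0)   (complement / identity)
= ~(~(~p3 & ~(~~p2 & p2) | ~(~~p2 & p2) & p3) & ~p0)   (distribution)
= ~(~~(~~p2 & p2) & ~p0)   (distribution)
= ~(~~p2 & p2) | p0   (De Morgan)
= ~(p2 & p2) | p0   (double negation)
= ~p2 | p0   (idempotence)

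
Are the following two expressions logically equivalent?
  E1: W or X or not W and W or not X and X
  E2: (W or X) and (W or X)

E1: W or X or not W and W or not X and X
    = W or X or not W and W   — complement / identity
    = W or X   — complement / identity
E2: (W or X) and (W or X)
    = W or X   — idempotence
Both reduce to W or X, so they are equivalent.

Yes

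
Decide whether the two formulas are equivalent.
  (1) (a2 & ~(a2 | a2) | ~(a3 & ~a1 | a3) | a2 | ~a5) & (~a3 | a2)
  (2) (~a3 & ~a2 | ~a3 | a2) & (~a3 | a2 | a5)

E1: (a2 & ~(a2 | a2) | ~(a3 & ~a1 | a3) | a2 | ~a5) & (~a3 | a2)
    = (a2 & ~a2 | ~(a3 & ~a1 | a3) | a2 | ~a5) & (~a3 | a2)   — idempotence
    = (~(a3 & ~a1 | a3) | a2 | ~a5) & (~a3 | a2)   — complement / identity
    = (~a3 | a2 | ~a5) & (~a3 | a2)   — absorption
    = ~a3 | a2   — absorption
E2: (~a3 & ~a2 | ~a3 | a2) & (~a3 | a2 | a5)
    = (~a3 | a2) & (~a3 | a2 | a5)   — absorption
    = ~a3 | a2   — absorption
Both reduce to ~a3 | a2, so they are equivalent.

Yes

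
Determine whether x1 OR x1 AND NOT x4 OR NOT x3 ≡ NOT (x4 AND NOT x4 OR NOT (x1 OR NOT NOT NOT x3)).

Yes

E1: x1 OR x1 AND NOT x4 OR NOT x3
    = x1 OR NOT x3   (absorption)
E2: NOT (x4 AND NOT x4 OR NOT (x1 OR NOT NOT NOT x3))
    = NOT NOT (x1 OR NOT NOT NOT x3)   (complement / identity)
    = NOT NOT (x1 OR NOT x3)   (double negation)
    = x1 OR NOT x3   (double negation)
Both reduce to x1 OR NOT x3, so they are equivalent.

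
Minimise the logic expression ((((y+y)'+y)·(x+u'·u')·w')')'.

(x+u')·w'

((((y+y)'+y)·(x+u'·u')·w')')'
= ((y+y)'+y)·(x+u'·u')·w'   [double negation]
= ((y+y)'+y)·(x+u')·w'   [idempotence]
= (y'+y)·(x+u')·w'   [idempotence]
= (x+u')·w'   [complement / identity]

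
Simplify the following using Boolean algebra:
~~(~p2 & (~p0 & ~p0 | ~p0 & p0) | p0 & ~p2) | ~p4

~~(~p2 & (~p0 & ~p0 | ~p0 & p0) | p0 & ~p2) | ~p4
= ~~(~p2 & ~p0 | p0 & ~p2) | ~p4
= ~~~p2 | ~p4
= ~p2 | ~p4

~p2 | ~p4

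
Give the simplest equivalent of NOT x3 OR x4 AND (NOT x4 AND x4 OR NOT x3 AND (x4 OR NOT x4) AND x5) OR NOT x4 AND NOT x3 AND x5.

NOT x3

NOT x3 OR x4 AND (NOT x4 AND x4 OR NOT x3 AND (x4 OR NOT x4) AND x5) OR NOT x4 AND NOT x3 AND x5
= NOT x3 OR x4 AND (NOT x4 AND x4 OR NOT x3 AND x5) OR NOT x4 AND NOT x3 AND x5
= NOT x3 OR x4 AND NOT x3 AND x5 OR NOT x4 AND NOT x3 AND x5
= NOT x3 OR NOT x3 AND x5
= NOT x3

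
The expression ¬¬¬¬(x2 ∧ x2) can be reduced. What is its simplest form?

x2

¬¬¬¬(x2 ∧ x2)
= ¬¬(x2 ∧ x2)
= ¬¬x2
= x2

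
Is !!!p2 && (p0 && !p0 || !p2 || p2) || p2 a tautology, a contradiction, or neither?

!!!p2 && (p0 && !p0 || !p2 || p2) || p2
= !!!p2 && (!p2 || p2) || p2   [complement / identity]
= !p2 && (!p2 || p2) || p2   [double negation]
= !p2 || p2   [complement / identity]
= true   [complement]

tautology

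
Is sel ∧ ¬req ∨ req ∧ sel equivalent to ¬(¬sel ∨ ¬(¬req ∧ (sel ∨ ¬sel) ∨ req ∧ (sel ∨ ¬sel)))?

E1: sel ∧ ¬req ∨ req ∧ sel
    = sel
E2: ¬(¬sel ∨ ¬(¬req ∧ (sel ∨ ¬sel) ∨ req ∧ (sel ∨ ¬sel)))
    = ¬(¬sel ∨ ¬(sel ∨ ¬sel))
    = sel ∧ (sel ∨ ¬sel)
    = sel
Both reduce to sel, so they are equivalent.

Yes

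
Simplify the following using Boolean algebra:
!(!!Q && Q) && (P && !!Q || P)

!Q && P

!(!!Q && Q) && (P && !!Q || P)
= !(Q && Q) && (P && !!Q || P)   [double negation]
= !(Q && Q) && (P && Q || P)   [double negation]
= !Q && (P && Q || P)   [idempotence]
= !Q && P   [absorption]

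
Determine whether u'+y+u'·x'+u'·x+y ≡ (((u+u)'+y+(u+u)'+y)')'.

Yes

E1: u'+y+u'·x'+u'·x+y
    = u'+y+u'+y
    = u'+y
E2: (((u+u)'+y+(u+u)'+y)')'
    = (((u+u)'+y)')'
    = (u+u)'+y
    = u'+y
Both reduce to u'+y, so they are equivalent.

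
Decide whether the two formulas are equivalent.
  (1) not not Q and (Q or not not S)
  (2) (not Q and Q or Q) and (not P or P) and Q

Yes

E1: not not Q and (Q or not not S)
    = not not Q and (Q or S)   — double negation
    = Q and (Q or S)   — double negation
    = Q   — absorption
E2: (not Q and Q or Q) and (not P or P) and Q
    = (not Q and Q or Q) and Q   — complement / identity
    = Q and Q   — complement / identity
    = Q   — idempotence
Both reduce to Q, so they are equivalent.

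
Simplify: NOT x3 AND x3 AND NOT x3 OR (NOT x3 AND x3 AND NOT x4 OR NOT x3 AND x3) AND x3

FALSE

NOT x3 AND x3 AND NOT x3 OR (NOT x3 AND x3 AND NOT x4 OR NOT x3 AND x3) AND x3
= NOT x3 AND x3 AND NOT x3 OR NOT x3 AND x3 AND x3   — absorption
= NOT x3 AND x3   — distribution
= FALSE   — complement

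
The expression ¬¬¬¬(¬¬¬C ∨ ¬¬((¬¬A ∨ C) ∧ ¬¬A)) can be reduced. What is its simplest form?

¬C ∨ A

¬¬¬¬(¬¬¬C ∨ ¬¬((¬¬A ∨ C) ∧ ¬¬A))
= ¬¬¬¬(¬¬¬C ∨ ¬¬¬¬A)
= ¬¬(¬¬¬C ∨ ¬¬¬¬A)
= ¬(¬¬C ∧ ¬¬¬A)
= ¬(¬¬C ∧ ¬A)
= ¬C ∨ A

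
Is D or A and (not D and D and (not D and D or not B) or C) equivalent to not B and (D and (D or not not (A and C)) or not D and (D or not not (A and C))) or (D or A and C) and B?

Yes

E1: D or A and (not D and D and (not D and D or not B) or C)
    = D or A and (not D and D or C)   (absorption)
    = D or A and C   (complement / identity)
E2: not B and (D and (D or not not (A and C)) or not D and (D or not not (A and C))) or (D or A and C) and B
    = not B and (D or not not (A and C)) or (D or A and C) and B   (distribution)
    = not B and (D or A and C) or (D or A and C) and B   (double negation)
    = D or A and C   (distribution)
Both reduce to D or A and C, so they are equivalent.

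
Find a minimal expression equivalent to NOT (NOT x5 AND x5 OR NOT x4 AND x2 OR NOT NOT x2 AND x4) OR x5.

NOT (NOT x5 AND x5 OR NOT x4 AND x2 OR NOT NOT x2 AND x4) OR x5
= NOT (NOT x5 AND x5 OR NOT x4 AND x2 OR x2 AND x4) OR x5   [double negation]
= NOT (NOT x4 AND x2 OR x2 AND x4) OR x5   [complement / identity]
= NOT x2 OR x5   [distribution]

NOT x2 OR x5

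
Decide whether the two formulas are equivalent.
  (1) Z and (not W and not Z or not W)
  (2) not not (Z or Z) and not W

Yes

E1: Z and (not W and not Z or not W)
    = Z and not W   — absorption
E2: not not (Z or Z) and not W
    = not not Z and not W   — idempotence
    = Z and not W   — double negation
Both reduce to Z and not W, so they are equivalent.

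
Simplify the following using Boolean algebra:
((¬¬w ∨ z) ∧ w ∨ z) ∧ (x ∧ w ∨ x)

((¬¬w ∨ z) ∧ w ∨ z) ∧ (x ∧ w ∨ x)
= ((w ∨ z) ∧ w ∨ z) ∧ (x ∧ w ∨ x)   (double negation)
= ((w ∨ z) ∧ w ∨ z) ∧ x   (absorption)
= (w ∨ z) ∧ x   (absorption)

(w ∨ z) ∧ x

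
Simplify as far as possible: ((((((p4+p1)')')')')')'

p4+p1

((((((p4+p1)')')')')')'
= ((((p4+p1)')')')'   — double negation
= ((p4+p1)')'   — double negation
= p4+p1   — double negation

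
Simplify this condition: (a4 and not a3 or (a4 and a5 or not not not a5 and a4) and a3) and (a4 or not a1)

a4

(a4 and not a3 or (a4 and a5 or not not not a5 and a4) and a3) and (a4 or not a1)
= (a4 and not a3 or (a4 and a5 or not a5 and a4) and a3) and (a4 or not a1)   — double negation
= (a4 and not a3 or a4 and a3) and (a4 or not a1)   — distribution
= (not a3 or a3) and a4 and (a4 or not a1)   — distribution
= a4 and (a4 or not a1)   — complement / identity
= a4   — absorption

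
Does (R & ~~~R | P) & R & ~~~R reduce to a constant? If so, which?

yes, False

(R & ~~~R | P) & R & ~~~R
= R & ~~~R   [absorption]
= R & ~R   [double negation]
= 0   [complement]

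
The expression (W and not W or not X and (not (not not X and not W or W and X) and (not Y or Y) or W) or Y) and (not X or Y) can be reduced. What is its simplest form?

(W and not W or not X and (not (not not X and not W or W and X) and (not Y or Y) or W) or Y) and (not X or Y)
= (W and not W or not X and (not (X and not W or W and X) and (not Y or Y) or W) or Y) and (not X or Y)
= (W and not W or not X and (not X and (not Y or Y) or W) or Y) and (not X or Y)
= (W and not W or not X and (not X or W) or Y) and (not X or Y)
= (W and not W or not X or Y) and (not X or Y)
= (not X or Y) and (not X or Y)
= not X or Y

not X or Y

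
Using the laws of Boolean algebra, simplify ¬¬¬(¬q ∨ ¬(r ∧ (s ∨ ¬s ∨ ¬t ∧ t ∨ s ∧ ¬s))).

q ∧ r

¬¬¬(¬q ∨ ¬(r ∧ (s ∨ ¬s ∨ ¬t ∧ t ∨ s ∧ ¬s)))
= ¬¬(q ∧ r ∧ (s ∨ ¬s ∨ ¬t ∧ t ∨ s ∧ ¬s))   (De Morgan)
= ¬¬(q ∧ r ∧ (s ∨ ¬s ∨ ¬t ∧ t))   (complement / identity)
= q ∧ r ∧ (s ∨ ¬s ∨ ¬t ∧ t)   (double negation)
= q ∧ r ∧ (s ∨ ¬s)   (complement / identity)
= q ∧ r   (complement / identity)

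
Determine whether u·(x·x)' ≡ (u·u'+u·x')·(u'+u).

E1: u·(x·x)'
    = u·x'   (idempotence)
E2: (u·u'+u·x')·(u'+u)
    = u·u'+u·x'   (complement / identity)
    = u·x'   (complement / identity)
Both reduce to u·x', so they are equivalent.

Yes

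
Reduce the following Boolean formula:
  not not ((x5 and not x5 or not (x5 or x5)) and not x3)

not x5 and not x3

not not ((x5 and not x5 or not (x5 or x5)) and not x3)
= not not (not (x5 or x5) and not x3)   [complement / identity]
= not (x5 or x5) and not x3   [double negation]
= not x5 and not x3   [idempotence]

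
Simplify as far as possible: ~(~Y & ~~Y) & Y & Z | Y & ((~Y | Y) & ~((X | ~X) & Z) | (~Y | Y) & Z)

~(~Y & ~~Y) & Y & Z | Y & ((~Y | Y) & ~((X | ~X) & Z) | (~Y | Y) & Z)
= (Y | ~Y) & Y & Z | Y & ((~Y | Y) & ~((X | ~X) & Z) | (~Y | Y) & Z)   (De Morgan)
= (Y | ~Y) & Y & Z | Y & ((~Y | Y) & ~Z | (~Y | Y) & Z)   (complement / identity)
= Y & Z | Y & ((~Y | Y) & ~Z | (~Y | Y) & Z)   (complement / identity)
= Y & Z | Y & (~Y | Y)   (distribution)
= Y & Z | Y   (complement / identity)
= Y   (absorption)

Y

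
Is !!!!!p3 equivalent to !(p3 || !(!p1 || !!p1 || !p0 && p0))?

E1: !!!!!p3
    = !!!p3   (double negation)
    = !p3   (double negation)
E2: !(p3 || !(!p1 || !!p1 || !p0 && p0))
    = !(p3 || !(!p1 || !!p1))   (complement / identity)
    = !(p3 || p1 && !p1)   (De Morgan)
    = !p3   (complement / identity)
Both reduce to !p3, so they are equivalent.

Yes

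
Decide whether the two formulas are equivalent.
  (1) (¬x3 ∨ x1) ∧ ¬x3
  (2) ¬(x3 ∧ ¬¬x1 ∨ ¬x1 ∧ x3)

E1: (¬x3 ∨ x1) ∧ ¬x3
    = ¬x3   — absorption
E2: ¬(x3 ∧ ¬¬x1 ∨ ¬x1 ∧ x3)
    = ¬(x3 ∧ x1 ∨ ¬x1 ∧ x3)   — double negation
    = ¬x3   — distribution
Both reduce to ¬x3, so they are equivalent.

Yes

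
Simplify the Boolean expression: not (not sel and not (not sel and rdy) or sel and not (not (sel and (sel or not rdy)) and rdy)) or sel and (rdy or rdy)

rdy

not (not sel and not (not sel and rdy) or sel and not (not (sel and (sel or not rdy)) and rdy)) or sel and (rdy or rdy)
= not (not sel and not (not sel and rdy) or sel and not (not sel and rdy)) or sel and (rdy or rdy)
= not not (not sel and rdy) or sel and (rdy or rdy)
= not sel and rdy or sel and (rdy or rdy)
= not sel and rdy or sel and rdy
= rdy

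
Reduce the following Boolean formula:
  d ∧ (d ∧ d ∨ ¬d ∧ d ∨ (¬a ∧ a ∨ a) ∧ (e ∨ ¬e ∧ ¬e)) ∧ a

d ∧ (d ∧ d ∨ ¬d ∧ d ∨ (¬a ∧ a ∨ a) ∧ (e ∨ ¬e ∧ ¬e)) ∧ a
= d ∧ (d ∧ d ∨ ¬d ∧ d ∨ a ∧ (e ∨ ¬e ∧ ¬e)) ∧ a   — complement / identity
= d ∧ (d ∧ d ∨ ¬d ∧ d ∨ a ∧ (e ∨ ¬e)) ∧ a   — idempotence
= d ∧ (d ∨ a ∧ (e ∨ ¬e)) ∧ a   — distribution
= d ∧ (d ∨ a) ∧ a   — complement / identity
= d ∧ a   — absorption

d ∧ a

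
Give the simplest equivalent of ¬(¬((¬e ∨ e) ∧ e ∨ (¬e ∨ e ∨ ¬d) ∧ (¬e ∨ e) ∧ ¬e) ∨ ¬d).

¬(¬((¬e ∨ e) ∧ e ∨ (¬e ∨ e ∨ ¬d) ∧ (¬e ∨ e) ∧ ¬e) ∨ ¬d)
= ¬(¬((¬e ∨ e) ∧ e ∨ (¬e ∨ e) ∧ ¬e) ∨ ¬d)   (absorption)
= ¬(¬(¬e ∨ e) ∨ ¬d)   (distribution)
= (¬e ∨ e) ∧ d   (De Morgan)
= d   (complement / identity)

d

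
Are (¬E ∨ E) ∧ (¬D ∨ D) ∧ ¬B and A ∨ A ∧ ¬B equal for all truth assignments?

No

E1: (¬E ∨ E) ∧ (¬D ∨ D) ∧ ¬B
    = (¬E ∨ E) ∧ ¬B   [complement / identity]
    = ¬B   [complement / identity]
E2: A ∨ A ∧ ¬B
    = A   [absorption]
These differ: at A=1, B=1, D=0, E=0, E1 = 0 but E2 = 1.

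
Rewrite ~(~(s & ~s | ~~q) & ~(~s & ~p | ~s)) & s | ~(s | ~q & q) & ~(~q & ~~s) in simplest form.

q | ~s

~(~(s & ~s | ~~q) & ~(~s & ~p | ~s)) & s | ~(s | ~q & q) & ~(~q & ~~s)
= ~(~(s & ~s | ~~q) & ~(~s & ~p | ~s)) & s | ~s & ~(~q & ~~s)   [complement / identity]
= ~(~~~q & ~(~s & ~p | ~s)) & s | ~s & ~(~q & ~~s)   [complement / identity]
= ~(~~~q & ~~s) & s | ~s & ~(~q & ~~s)   [absorption]
= ~(~q & ~~s) & s | ~s & ~(~q & ~~s)   [double negation]
= ~(~q & ~~s)   [distribution]
= q | ~s   [De Morgan]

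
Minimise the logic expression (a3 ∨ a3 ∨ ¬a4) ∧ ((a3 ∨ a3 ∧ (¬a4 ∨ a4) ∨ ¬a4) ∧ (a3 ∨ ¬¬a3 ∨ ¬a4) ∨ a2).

(a3 ∨ a3 ∨ ¬a4) ∧ ((a3 ∨ a3 ∧ (¬a4 ∨ a4) ∨ ¬a4) ∧ (a3 ∨ ¬¬a3 ∨ ¬a4) ∨ a2)
= (a3 ∨ a3 ∨ ¬a4) ∧ ((a3 ∨ a3 ∧ (¬a4 ∨ a4) ∨ ¬a4) ∧ (a3 ∨ a3 ∨ ¬a4) ∨ a2)   (double negation)
= (a3 ∨ a3 ∨ ¬a4) ∧ ((a3 ∨ a3 ∨ ¬a4) ∧ (a3 ∨ a3 ∨ ¬a4) ∨ a2)   (complement / identity)
= (a3 ∨ a3 ∨ ¬a4) ∧ (a3 ∨ a3 ∨ ¬a4 ∨ a2)   (idempotence)
= a3 ∨ a3 ∨ ¬a4   (absorption)
= a3 ∨ ¬a4   (idempotence)

a3 ∨ ¬a4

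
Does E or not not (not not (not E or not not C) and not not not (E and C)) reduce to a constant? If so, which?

E or not not (not not (not E or not not C) and not not not (E and C))
= E or not not (not not (not E or not not C) and not (E and C))   — double negation
= E or not not (not (E and not C) and not (E and C))   — De Morgan
= E or not (E and not C or E and C)   — De Morgan
= E or not E   — distribution
= True   — complement

yes, True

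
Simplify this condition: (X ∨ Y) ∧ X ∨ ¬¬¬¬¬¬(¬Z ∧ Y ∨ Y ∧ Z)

(X ∨ Y) ∧ X ∨ ¬¬¬¬¬¬(¬Z ∧ Y ∨ Y ∧ Z)
= (X ∨ Y) ∧ X ∨ ¬¬¬¬¬¬Y
= (X ∨ Y) ∧ X ∨ ¬¬¬¬Y
= (X ∨ Y) ∧ X ∨ ¬¬Y
= X ∨ ¬¬Y
= X ∨ Y

X ∨ Y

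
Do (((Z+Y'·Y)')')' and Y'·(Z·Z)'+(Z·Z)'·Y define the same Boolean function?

E1: (((Z+Y'·Y)')')'
    = ((Z')')'
    = Z'
E2: Y'·(Z·Z)'+(Z·Z)'·Y
    = (Z·Z)'
    = Z'
Both reduce to Z', so they are equivalent.

Yes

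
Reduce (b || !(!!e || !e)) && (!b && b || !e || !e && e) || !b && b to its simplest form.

(b || !(!!e || !e)) && (!b && b || !e || !e && e) || !b && b
= (b || !e && e) && (!b && b || !e || !e && e) || !b && b   (De Morgan)
= b && (!b && b || !e || !e && e) || !b && b   (complement / identity)
= b && (!b && b || !e) || !b && b   (complement / identity)
= b && (!b && b || !e)   (complement / identity)
= b && !e   (complement / identity)

b && !e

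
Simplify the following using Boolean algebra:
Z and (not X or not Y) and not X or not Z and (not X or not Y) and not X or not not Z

Z and (not X or not Y) and not X or not Z and (not X or not Y) and not X or not not Z
= (not X or not Y) and not X or not not Z
= not X or not not Z
= not X or Z

not X or Z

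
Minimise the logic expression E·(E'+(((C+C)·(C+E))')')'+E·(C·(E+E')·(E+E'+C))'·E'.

E·(E'+(((C+C)·(C+E))')')'+E·(C·(E+E')·(E+E'+C))'·E'
= E·(E'+((C·E+C)')')'+E·(C·(E+E')·(E+E'+C))'·E'   — distribution
= E·(E'+((C·E+C)')')'+E·(C·(E+E'))'·E'   — absorption
= E·E·(C·E+C)'+E·(C·(E+E'))'·E'   — De Morgan
= E·E·C'+E·(C·(E+E'))'·E'   — absorption
= E·E·C'+E·C'·E'   — complement / identity
= E·C'   — distribution

E·C'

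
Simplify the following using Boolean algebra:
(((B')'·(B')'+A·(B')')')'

B

(((B')'·(B')'+A·(B')')')'
= ((((B')'+A)·(B')')')'   [distribution]
= (((B')')')'   [absorption]
= (B')'   [double negation]
= B   [double negation]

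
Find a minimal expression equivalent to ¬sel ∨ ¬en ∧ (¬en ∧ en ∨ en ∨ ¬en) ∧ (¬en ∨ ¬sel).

¬sel ∨ ¬en ∧ (¬en ∧ en ∨ en ∨ ¬en) ∧ (¬en ∨ ¬sel)
= ¬sel ∨ ¬en ∧ (en ∨ ¬en) ∧ (¬en ∨ ¬sel)   (complement / identity)
= ¬sel ∨ ¬en ∧ (¬en ∨ ¬sel)   (complement / identity)
= ¬sel ∨ ¬en   (absorption)

¬sel ∨ ¬en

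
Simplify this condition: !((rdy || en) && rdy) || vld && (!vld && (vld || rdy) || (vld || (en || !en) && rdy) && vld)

!rdy || vld

!((rdy || en) && rdy) || vld && (!vld && (vld || rdy) || (vld || (en || !en) && rdy) && vld)
= !((rdy || en) && rdy) || vld && (!vld && (vld || rdy) || (vld || rdy) && vld)   [complement / identity]
= !((rdy || en) && rdy) || vld && (vld || rdy)   [distribution]
= !rdy || vld && (vld || rdy)   [absorption]
= !rdy || vld   [absorption]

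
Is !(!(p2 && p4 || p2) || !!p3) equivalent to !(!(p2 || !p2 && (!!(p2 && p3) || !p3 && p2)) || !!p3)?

Yes

E1: !(!(p2 && p4 || p2) || !!p3)
    = (p2 && p4 || p2) && !p3   — De Morgan
    = p2 && !p3   — absorption
E2: !(!(p2 || !p2 && (!!(p2 && p3) || !p3 && p2)) || !!p3)
    = !(!(p2 || !p2 && (p2 && p3 || !p3 && p2)) || !!p3)   — double negation
    = !(!(p2 || !p2 && p2) || !!p3)   — distribution
    = !(!p2 || !!p3)   — complement / identity
    = p2 && !p3   — De Morgan
Both reduce to p2 && !p3, so they are equivalent.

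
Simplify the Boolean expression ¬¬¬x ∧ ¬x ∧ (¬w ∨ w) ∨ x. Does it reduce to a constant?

True

¬¬¬x ∧ ¬x ∧ (¬w ∨ w) ∨ x
= ¬x ∧ ¬x ∧ (¬w ∨ w) ∨ x   [double negation]
= ¬x ∧ ¬x ∨ x   [complement / identity]
= ¬x ∨ x   [idempotence]
= True   [complement]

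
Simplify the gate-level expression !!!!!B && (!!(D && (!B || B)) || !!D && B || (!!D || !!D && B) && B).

!!!!!B && (!!(D && (!B || B)) || !!D && B || (!!D || !!D && B) && B)
= !!!!!B && (!!D || !!D && B || (!!D || !!D && B) && B)   — complement / identity
= !!!B && (!!D || !!D && B || (!!D || !!D && B) && B)   — double negation
= !!!B && (!!D || !!D && B)   — absorption
= !B && (!!D || !!D && B)   — double negation
= !B && !!D   — absorption
= !B && D   — double negation

!B && D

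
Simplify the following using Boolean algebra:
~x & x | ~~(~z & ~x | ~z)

~x & x | ~~(~z & ~x | ~z)
= ~x & x | ~z & ~x | ~z
= ~x & x | ~z
= ~z

~z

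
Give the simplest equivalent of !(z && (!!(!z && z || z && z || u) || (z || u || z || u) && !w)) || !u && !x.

!(z && (!!(!z && z || z && z || u) || (z || u || z || u) && !w)) || !u && !x
= !(z && (!!(z || u) || (z || u || z || u) && !w)) || !u && !x   — distribution
= !(z && (z || u || (z || u || z || u) && !w)) || !u && !x   — double negation
= !(z && (z || u || (z || u) && !w)) || !u && !x   — idempotence
= !(z && (z || u)) || !u && !x   — absorption
= !z || !u && !x   — absorption

!z || !u && !x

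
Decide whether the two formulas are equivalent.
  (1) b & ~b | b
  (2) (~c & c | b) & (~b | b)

Yes

E1: b & ~b | b
    = b
E2: (~c & c | b) & (~b | b)
    = ~c & c | b
    = b
Both reduce to b, so they are equivalent.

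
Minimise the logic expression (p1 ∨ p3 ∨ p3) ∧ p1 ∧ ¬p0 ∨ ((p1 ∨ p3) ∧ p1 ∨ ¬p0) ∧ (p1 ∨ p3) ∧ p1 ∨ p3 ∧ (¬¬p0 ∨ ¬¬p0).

(p1 ∨ p3 ∨ p3) ∧ p1 ∧ ¬p0 ∨ ((p1 ∨ p3) ∧ p1 ∨ ¬p0) ∧ (p1 ∨ p3) ∧ p1 ∨ p3 ∧ (¬¬p0 ∨ ¬¬p0)
= (p1 ∨ p3 ∨ p3) ∧ p1 ∧ ¬p0 ∨ (p1 ∨ p3) ∧ p1 ∨ p3 ∧ (¬¬p0 ∨ ¬¬p0)   [absorption]
= (p1 ∨ p3 ∨ p3) ∧ p1 ∧ ¬p0 ∨ (p1 ∨ p3) ∧ p1 ∨ p3 ∧ ¬¬p0   [idempotence]
= (p1 ∨ p3) ∧ p1 ∧ ¬p0 ∨ (p1 ∨ p3) ∧ p1 ∨ p3 ∧ ¬¬p0   [idempotence]
= (p1 ∨ p3) ∧ p1 ∨ p3 ∧ ¬¬p0   [absorption]
= (p1 ∨ p3) ∧ p1 ∨ p3 ∧ p0   [double negation]
= p1 ∨ p3 ∧ p0   [absorption]

p1 ∨ p3 ∧ p0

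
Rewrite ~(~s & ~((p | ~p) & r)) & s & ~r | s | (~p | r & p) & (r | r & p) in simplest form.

s | r

~(~s & ~((p | ~p) & r)) & s & ~r | s | (~p | r & p) & (r | r & p)
= ~(~s & ~((p | ~p) & r)) & s & ~r | s | ~p & r | r & p   — distribution
= (s | (p | ~p) & r) & s & ~r | s | ~p & r | r & p   — De Morgan
= (s | r) & s & ~r | s | ~p & r | r & p   — complement / identity
= (s | r) & s & ~r | s | r   — distribution
= s & ~r | s | r   — absorption
= s | r   — absorption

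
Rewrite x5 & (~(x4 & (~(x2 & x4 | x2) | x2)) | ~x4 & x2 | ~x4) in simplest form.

x5 & ~x4

x5 & (~(x4 & (~(x2 & x4 | x2) | x2)) | ~x4 & x2 | ~x4)
= x5 & (~(x4 & (~(x2 & x4 | x2) | x2)) | ~x4)   (absorption)
= x5 & (~(x4 & (~x2 | x2)) | ~x4)   (absorption)
= x5 & (~x4 | ~x4)   (complement / identity)
= x5 & ~x4   (idempotence)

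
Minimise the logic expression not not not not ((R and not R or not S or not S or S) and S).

S

not not not not ((R and not R or not S or not S or S) and S)
= not not not not ((R and not R or not S or S) and S)   [idempotence]
= not not not not ((not S or S) and S)   [complement / identity]
= not not ((not S or S) and S)   [double negation]
= (not S or S) and S   [double negation]
= S   [complement / identity]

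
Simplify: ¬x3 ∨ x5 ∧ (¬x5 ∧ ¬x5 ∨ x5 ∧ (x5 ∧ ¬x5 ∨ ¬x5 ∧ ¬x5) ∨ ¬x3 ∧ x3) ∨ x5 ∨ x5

¬x3 ∨ x5 ∧ (¬x5 ∧ ¬x5 ∨ x5 ∧ (x5 ∧ ¬x5 ∨ ¬x5 ∧ ¬x5) ∨ ¬x3 ∧ x3) ∨ x5 ∨ x5
= ¬x3 ∨ x5 ∧ (¬x5 ∧ ¬x5 ∨ x5 ∧ ¬x5 ∨ ¬x3 ∧ x3) ∨ x5 ∨ x5   — distribution
= ¬x3 ∨ x5 ∧ (¬x5 ∧ ¬x5 ∨ x5 ∧ ¬x5 ∨ ¬x3 ∧ x3) ∨ x5   — idempotence
= ¬x3 ∨ x5 ∧ (¬x5 ∧ ¬x5 ∨ x5 ∧ ¬x5) ∨ x5   — complement / identity
= ¬x3 ∨ x5 ∧ ¬x5 ∨ x5   — distribution
= ¬x3 ∨ x5   — complement / identity

¬x3 ∨ x5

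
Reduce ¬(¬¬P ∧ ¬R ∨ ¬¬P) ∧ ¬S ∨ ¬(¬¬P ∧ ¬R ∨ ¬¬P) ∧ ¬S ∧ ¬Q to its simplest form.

¬(¬¬P ∧ ¬R ∨ ¬¬P) ∧ ¬S ∨ ¬(¬¬P ∧ ¬R ∨ ¬¬P) ∧ ¬S ∧ ¬Q
= ¬(¬¬P ∧ ¬R ∨ ¬¬P) ∧ ¬S
= ¬¬¬P ∧ ¬S
= ¬P ∧ ¬S

¬P ∧ ¬S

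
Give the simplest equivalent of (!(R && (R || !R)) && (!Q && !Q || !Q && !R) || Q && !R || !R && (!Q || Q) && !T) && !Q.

!R && !Q

(!(R && (R || !R)) && (!Q && !Q || !Q && !R) || Q && !R || !R && (!Q || Q) && !T) && !Q
= (!R && (!Q && !Q || !Q && !R) || Q && !R || !R && (!Q || Q) && !T) && !Q   (complement / identity)
= (!R && !Q && (!Q || !R) || Q && !R || !R && (!Q || Q) && !T) && !Q   (distribution)
= (!R && !Q || Q && !R || !R && (!Q || Q) && !T) && !Q   (absorption)
= (!R && (!Q || Q) || !R && (!Q || Q) && !T) && !Q   (distribution)
= !R && (!Q || Q) && !Q   (absorption)
= !R && !Q   (complement / identity)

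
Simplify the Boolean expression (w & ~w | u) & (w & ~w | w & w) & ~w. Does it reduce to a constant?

0

(w & ~w | u) & (w & ~w | w & w) & ~w
= (w & ~w | u) & w & ~w   — distribution
= w & ~w   — absorption
= 0   — complement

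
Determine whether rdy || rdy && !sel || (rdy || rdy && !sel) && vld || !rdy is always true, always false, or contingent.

rdy || rdy && !sel || (rdy || rdy && !sel) && vld || !rdy
= rdy || rdy && !sel || !rdy   (absorption)
= rdy || !rdy   (absorption)
= true   (complement)

always true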